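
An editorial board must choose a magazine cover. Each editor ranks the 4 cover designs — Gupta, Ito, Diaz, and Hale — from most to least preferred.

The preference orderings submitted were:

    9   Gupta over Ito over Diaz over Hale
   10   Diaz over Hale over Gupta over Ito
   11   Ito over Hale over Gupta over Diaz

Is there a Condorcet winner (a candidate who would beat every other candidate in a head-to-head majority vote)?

Head-to-head results (30 voters total):
Gupta vs Ito: Gupta wins 19–11.
Gupta vs Diaz: Gupta wins 20–10.
Gupta vs Hale: Hale wins 21–9.
Ito vs Diaz: Ito wins 20–10.
Ito vs Hale: Ito wins 20–10.
Diaz vs Hale: Diaz wins 19–11.
No candidate beats all others: Gupta beats Ito beats Hale beats Gupta, a majority cycle.

No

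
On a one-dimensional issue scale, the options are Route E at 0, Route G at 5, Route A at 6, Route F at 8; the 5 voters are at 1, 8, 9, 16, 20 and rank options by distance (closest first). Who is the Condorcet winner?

With single-peaked preferences on a line, the Condorcet winner is the candidate closest to the median voter.
The median voter (position 9) is closest to Route F at 8.
Check: Route F vs Route A — voters closer to Route F: 4 of 5.

Route F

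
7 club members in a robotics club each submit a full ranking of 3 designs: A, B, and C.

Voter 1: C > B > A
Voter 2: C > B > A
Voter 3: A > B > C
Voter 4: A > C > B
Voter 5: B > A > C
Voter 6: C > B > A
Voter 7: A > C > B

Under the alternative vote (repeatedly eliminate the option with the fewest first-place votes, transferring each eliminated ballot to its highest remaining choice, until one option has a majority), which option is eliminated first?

B

Round 1: A 3, C 3, B 1. B has the fewest and is eliminated.
Round 2: A 4, C 3. A has a majority.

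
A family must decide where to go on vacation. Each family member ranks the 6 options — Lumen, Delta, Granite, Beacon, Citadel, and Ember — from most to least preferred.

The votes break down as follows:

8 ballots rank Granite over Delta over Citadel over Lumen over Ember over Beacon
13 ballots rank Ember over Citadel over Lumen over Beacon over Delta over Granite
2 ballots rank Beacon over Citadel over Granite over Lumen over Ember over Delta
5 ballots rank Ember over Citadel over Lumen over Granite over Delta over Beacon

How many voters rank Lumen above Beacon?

Ballots ranking Lumen above Beacon: 8+13+5 = 26.
Ballots ranking Beacon above Lumen: 2.
So 26 of 28 voters prefer Lumen to Beacon.

26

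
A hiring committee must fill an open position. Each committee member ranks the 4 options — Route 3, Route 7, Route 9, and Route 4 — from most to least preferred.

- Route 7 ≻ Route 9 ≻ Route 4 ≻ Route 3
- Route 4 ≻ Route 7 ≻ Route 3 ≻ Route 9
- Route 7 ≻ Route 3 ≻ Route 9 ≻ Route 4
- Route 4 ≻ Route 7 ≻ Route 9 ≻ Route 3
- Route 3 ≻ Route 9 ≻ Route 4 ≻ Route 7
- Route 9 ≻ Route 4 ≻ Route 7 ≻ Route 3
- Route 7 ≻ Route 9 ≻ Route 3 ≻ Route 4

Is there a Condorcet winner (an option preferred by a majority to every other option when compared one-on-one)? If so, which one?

Head-to-head results (7 voters total):
Route 3 vs Route 7: Route 7 wins 6–1.
Route 3 vs Route 9: Route 9 wins 4–3.
Route 3 vs Route 4: Route 4 wins 4–3.
Route 7 vs Route 9: Route 7 wins 5–2.
Route 7 vs Route 4: Route 4 wins 4–3.
Route 9 vs Route 4: Route 9 wins 5–2.
No candidate beats all others: Route 7 beats Route 9 beats Route 4 beats Route 7, a majority cycle.

None — there is no Condorcet winner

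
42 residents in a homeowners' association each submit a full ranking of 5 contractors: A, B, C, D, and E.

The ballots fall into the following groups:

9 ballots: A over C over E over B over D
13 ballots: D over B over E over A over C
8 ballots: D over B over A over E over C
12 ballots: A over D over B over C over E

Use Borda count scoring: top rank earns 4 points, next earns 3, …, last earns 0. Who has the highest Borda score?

Borda scores:
  A: 9·4 + 13·1 + 8·2 + 12·4 = 113
  B: 9·1 + 13·3 + 8·3 + 12·2 = 96
  C: 9·3 + 13·0 + 8·0 + 12·1 = 39
  D: 9·0 + 13·4 + 8·4 + 12·3 = 120
  E: 9·2 + 13·2 + 8·1 + 12·0 = 52
D has the highest total.

D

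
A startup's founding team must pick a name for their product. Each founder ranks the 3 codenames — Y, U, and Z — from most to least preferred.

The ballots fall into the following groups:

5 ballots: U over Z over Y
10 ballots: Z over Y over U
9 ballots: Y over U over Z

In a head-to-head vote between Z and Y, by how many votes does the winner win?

6

Ballots ranking Z above Y: 5+10 = 15.
Ballots ranking Y above Z: 9.
Z wins 15–9, a margin of 6.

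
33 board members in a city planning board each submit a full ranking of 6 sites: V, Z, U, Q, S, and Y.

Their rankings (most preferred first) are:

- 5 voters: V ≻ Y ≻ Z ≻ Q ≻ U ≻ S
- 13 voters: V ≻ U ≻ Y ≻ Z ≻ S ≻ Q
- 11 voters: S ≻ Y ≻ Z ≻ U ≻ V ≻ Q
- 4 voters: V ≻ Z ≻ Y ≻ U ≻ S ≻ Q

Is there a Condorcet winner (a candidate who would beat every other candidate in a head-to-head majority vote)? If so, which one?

Head-to-head results (33 voters total):
V vs Z: V wins 22–11.
V vs U: V wins 22–11.
V vs Q: V wins 33–0.
V vs S: V wins 22–11.
V vs Y: V wins 22–11.
Z vs U: Z wins 20–13.
Z vs Q: Z wins 33–0.
Z vs S: Z wins 22–11.
Z vs Y: Y wins 29–4.
U vs Q: U wins 28–5.
U vs S: U wins 22–11.
U vs Y: Y wins 20–13.
Q vs S: S wins 28–5.
Q vs Y: Y wins 33–0.
S vs Y: Y wins 22–11.
V beats each rival — Z (22–11), U (22–11), Q (33–0), S (22–11), Y (22–11) — so V is the Condorcet winner.

V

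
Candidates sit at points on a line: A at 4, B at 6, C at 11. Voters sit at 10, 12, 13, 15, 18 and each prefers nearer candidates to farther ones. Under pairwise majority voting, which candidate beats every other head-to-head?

With single-peaked preferences on a line, the Condorcet winner is the candidate closest to the median voter.
The median voter (position 13) is closest to C at 11.
Check: C vs A — voters closer to C: 5 of 5.

C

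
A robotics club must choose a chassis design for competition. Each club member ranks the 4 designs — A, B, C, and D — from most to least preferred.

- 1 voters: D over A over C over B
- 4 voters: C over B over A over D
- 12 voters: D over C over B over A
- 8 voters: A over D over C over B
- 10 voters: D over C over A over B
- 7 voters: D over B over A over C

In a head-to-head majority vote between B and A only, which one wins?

Ballots ranking B above A: 4+12+7 = 23.
Ballots ranking A above B: 1+8+10 = 19.
B wins the head-to-head, 23–19.

B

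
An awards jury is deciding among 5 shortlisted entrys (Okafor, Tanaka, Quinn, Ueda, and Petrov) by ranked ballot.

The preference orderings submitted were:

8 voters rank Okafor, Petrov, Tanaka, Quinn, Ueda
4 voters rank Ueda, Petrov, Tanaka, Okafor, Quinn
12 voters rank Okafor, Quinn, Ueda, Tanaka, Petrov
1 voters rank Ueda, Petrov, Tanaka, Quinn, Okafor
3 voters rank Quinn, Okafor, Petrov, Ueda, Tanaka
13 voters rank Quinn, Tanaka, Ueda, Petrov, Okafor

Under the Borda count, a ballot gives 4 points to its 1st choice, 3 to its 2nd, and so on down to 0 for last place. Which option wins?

Quinn

Borda scores:
  Okafor: 8·4 + 4·1 + 12·4 + 0 + 3·3 + 13·0 = 93
  Tanaka: 8·2 + 4·2 + 12·1 + 2 + 3·0 + 13·3 = 77
  Quinn: 8·1 + 4·0 + 12·3 + 1 + 3·4 + 13·4 = 109
  Ueda: 8·0 + 4·4 + 12·2 + 4 + 3·1 + 13·2 = 73
  Petrov: 8·3 + 4·3 + 12·0 + 3 + 3·2 + 13·1 = 58
Quinn has the highest total.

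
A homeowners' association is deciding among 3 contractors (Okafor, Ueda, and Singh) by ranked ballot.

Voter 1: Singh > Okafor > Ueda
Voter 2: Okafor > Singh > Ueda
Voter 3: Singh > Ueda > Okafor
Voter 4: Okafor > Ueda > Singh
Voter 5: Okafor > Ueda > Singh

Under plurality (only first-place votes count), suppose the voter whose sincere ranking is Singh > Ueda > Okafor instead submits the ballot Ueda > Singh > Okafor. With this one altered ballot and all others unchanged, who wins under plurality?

Okafor

First-place totals with the altered ballot: Okafor 3, Ueda 1, Singh 1.
The winner is unchanged: still Okafor.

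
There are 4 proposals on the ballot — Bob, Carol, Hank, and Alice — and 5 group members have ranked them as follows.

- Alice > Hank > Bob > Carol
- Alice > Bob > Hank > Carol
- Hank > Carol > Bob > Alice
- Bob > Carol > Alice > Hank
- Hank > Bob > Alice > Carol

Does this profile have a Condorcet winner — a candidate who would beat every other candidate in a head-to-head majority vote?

No

Head-to-head results (5 voters total):
Bob vs Carol: Bob wins 4–1.
Bob vs Hank: Hank wins 3–2.
Bob vs Alice: Bob wins 3–2.
Carol vs Hank: Hank wins 4–1.
Carol vs Alice: Alice wins 3–2.
Hank vs Alice: Alice wins 3–2.
No candidate beats all others: Bob beats Alice beats Hank beats Bob, a majority cycle.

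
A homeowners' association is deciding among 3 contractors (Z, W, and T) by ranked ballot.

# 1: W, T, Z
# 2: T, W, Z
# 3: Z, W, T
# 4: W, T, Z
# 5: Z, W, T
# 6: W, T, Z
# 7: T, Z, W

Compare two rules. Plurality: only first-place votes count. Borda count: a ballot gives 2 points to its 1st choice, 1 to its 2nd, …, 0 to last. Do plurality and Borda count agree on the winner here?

Yes

Plurality first-place counts: Z 2, W 3, T 2 → W.
Borda totals: Z 5, W 9, T 7 → W.
The two rules agree on W.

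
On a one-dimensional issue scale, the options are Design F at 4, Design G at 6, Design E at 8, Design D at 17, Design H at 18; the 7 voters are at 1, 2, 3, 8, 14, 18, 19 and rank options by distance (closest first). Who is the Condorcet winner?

Design E

With single-peaked preferences on a line, the Condorcet winner is the candidate closest to the median voter.
The median voter (position 8) is closest to Design E at 8.
Check: Design E vs Design G — voters closer to Design E: 4 of 7.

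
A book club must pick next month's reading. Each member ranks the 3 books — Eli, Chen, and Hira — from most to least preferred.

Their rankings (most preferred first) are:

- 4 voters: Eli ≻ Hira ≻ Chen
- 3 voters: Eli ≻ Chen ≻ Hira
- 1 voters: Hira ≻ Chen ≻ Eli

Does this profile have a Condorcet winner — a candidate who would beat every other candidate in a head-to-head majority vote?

Yes

Head-to-head results (8 voters total):
Eli vs Chen: Eli wins 7–1.
Eli vs Hira: Eli wins 7–1.
Chen vs Hira: Hira wins 5–3.
Eli beats each rival — Chen (7–1), Hira (7–1) — so Eli is the Condorcet winner.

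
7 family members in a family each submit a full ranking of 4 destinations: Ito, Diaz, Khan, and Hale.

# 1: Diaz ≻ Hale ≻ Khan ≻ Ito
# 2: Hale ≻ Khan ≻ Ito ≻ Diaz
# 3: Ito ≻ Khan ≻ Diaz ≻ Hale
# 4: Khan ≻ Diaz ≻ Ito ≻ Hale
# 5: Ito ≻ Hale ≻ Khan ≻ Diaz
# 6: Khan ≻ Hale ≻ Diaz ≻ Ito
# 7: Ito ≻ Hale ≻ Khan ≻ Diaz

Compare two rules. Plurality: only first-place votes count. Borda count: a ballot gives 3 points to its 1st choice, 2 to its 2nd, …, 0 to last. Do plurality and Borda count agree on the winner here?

No

Plurality first-place counts: Ito 3, Diaz 1, Khan 2, Hale 1 → Ito.
Borda totals: Ito 11, Diaz 7, Khan 13, Hale 11 → Khan.
The two rules disagree: plurality picks Ito, Borda picks Khan.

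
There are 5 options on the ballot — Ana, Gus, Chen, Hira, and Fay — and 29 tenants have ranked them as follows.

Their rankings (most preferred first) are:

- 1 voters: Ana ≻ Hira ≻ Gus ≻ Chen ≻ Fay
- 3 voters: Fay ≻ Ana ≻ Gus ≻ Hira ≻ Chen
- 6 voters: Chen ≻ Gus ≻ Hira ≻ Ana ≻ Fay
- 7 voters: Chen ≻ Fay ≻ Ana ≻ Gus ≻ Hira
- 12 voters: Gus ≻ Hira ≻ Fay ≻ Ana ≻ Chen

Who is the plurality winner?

Chen

First-place vote totals:
  Ana: 1
  Gus: 12
  Chen: 13
  Hira: 0
  Fay: 3
Chen has the most first-place votes.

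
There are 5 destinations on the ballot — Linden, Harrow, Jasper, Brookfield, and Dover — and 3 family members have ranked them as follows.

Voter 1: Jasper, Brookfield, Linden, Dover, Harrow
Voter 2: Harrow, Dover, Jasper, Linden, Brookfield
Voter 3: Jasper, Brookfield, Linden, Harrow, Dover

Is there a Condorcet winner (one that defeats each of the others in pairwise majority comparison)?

Head-to-head results (3 voters total):
Linden vs Harrow: Linden wins 2–1.
Linden vs Jasper: Jasper wins 3–0.
Linden vs Brookfield: Brookfield wins 2–1.
Linden vs Dover: Linden wins 2–1.
Harrow vs Jasper: Jasper wins 2–1.
Harrow vs Brookfield: Brookfield wins 2–1.
Harrow vs Dover: Harrow wins 2–1.
Jasper vs Brookfield: Jasper wins 3–0.
Jasper vs Dover: Jasper wins 2–1.
Brookfield vs Dover: Brookfield wins 2–1.
Jasper beats each rival — Linden (3–0), Harrow (2–1), Brookfield (3–0), Dover (2–1) — so Jasper is the Condorcet winner.

Yes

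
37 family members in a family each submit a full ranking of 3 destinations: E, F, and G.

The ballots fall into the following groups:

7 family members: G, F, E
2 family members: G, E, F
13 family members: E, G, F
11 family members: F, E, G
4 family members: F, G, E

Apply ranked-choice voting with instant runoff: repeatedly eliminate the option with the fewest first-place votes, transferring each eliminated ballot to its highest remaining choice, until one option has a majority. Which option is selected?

Round 1: F 15, E 13, G 9. G has the fewest and is eliminated.
Round 2: F 22, E 15. F has a majority.

F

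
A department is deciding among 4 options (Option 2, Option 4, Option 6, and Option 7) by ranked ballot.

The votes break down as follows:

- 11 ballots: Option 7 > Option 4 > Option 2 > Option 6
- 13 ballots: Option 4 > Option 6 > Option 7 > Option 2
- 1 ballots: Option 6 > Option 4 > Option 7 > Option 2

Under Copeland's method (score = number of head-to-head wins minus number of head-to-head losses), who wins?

Pairwise results:
  Option 2 vs Option 4: Option 4 wins 25–0.
  Option 2 vs Option 6: Option 6 wins 14–11.
  Option 2 vs Option 7: Option 7 wins 25–0.
  Option 4 vs Option 6: Option 4 wins 24–1.
  Option 4 vs Option 7: Option 4 wins 14–11.
  Option 6 vs Option 7: Option 6 wins 14–11.
Copeland scores (wins − losses):
  Option 2: 0 − 3 = -3
  Option 4: 3 − 0 = 3
  Option 6: 2 − 1 = 1
  Option 7: 1 − 2 = -1
Option 4 has the best Copeland score.

Option 4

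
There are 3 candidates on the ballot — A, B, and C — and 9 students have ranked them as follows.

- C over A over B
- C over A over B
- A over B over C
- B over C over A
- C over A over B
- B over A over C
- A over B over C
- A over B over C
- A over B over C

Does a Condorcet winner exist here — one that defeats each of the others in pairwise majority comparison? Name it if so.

A

Head-to-head results (9 voters total):
A vs B: A wins 7–2.
A vs C: A wins 5–4.
B vs C: B wins 6–3.
A beats each rival — B (7–2), C (5–4) — so A is the Condorcet winner.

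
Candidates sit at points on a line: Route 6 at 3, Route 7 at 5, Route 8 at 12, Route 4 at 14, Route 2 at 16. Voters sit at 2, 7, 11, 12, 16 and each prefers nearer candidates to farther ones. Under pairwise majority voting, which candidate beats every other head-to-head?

With single-peaked preferences on a line, the Condorcet winner is the candidate closest to the median voter.
The median voter (position 11) is closest to Route 8 at 12.
Check: Route 8 vs Route 2 — voters closer to Route 8: 4 of 5.

Route 8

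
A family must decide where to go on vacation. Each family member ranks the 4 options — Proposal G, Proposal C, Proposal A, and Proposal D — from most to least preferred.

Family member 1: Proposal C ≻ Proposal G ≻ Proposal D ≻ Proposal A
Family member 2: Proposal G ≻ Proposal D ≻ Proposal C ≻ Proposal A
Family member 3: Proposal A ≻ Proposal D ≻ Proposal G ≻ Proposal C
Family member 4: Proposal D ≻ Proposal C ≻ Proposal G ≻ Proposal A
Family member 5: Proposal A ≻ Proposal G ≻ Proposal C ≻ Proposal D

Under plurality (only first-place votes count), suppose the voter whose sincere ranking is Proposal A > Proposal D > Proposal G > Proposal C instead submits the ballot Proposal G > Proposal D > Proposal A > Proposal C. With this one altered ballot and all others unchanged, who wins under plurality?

Proposal G

First-place totals with the altered ballot: Proposal G 2, Proposal C 1, Proposal A 1, Proposal D 1.
The switch changes the winner from Proposal A to Proposal G.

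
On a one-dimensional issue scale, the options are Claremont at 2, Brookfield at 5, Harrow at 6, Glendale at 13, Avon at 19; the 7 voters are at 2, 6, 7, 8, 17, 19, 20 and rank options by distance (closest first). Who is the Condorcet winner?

Harrow

With single-peaked preferences on a line, the Condorcet winner is the candidate closest to the median voter.
The median voter (position 8) is closest to Harrow at 6.
Check: Harrow vs Claremont — voters closer to Harrow: 6 of 7.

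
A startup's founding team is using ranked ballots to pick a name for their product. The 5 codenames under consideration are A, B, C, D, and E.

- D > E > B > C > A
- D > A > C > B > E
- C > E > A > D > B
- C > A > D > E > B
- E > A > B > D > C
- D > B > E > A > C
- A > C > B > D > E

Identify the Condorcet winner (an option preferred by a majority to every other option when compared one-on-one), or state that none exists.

There is no Condorcet winner

Head-to-head results (7 voters total):
A vs B: A wins 5–2.
A vs C: A wins 4–3.
A vs D: A wins 4–3.
A vs E: E wins 4–3.
B vs C: C wins 4–3.
B vs D: D wins 5–2.
B vs E: E wins 4–3.
C vs D: D wins 4–3.
C vs E: C wins 4–3.
D vs E: D wins 5–2.
No candidate beats all others: A beats C beats E beats A, a majority cycle.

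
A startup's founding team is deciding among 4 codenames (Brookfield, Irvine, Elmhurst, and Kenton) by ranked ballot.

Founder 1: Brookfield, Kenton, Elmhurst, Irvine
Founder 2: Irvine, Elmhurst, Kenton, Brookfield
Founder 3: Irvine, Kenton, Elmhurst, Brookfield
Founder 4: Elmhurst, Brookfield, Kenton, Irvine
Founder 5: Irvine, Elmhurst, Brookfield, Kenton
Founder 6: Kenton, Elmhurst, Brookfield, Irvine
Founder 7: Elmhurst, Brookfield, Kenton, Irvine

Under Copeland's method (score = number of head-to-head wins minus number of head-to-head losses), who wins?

Pairwise results:
  Brookfield vs Irvine: Brookfield wins 4–3.
  Brookfield vs Elmhurst: Elmhurst wins 6–1.
  Brookfield vs Kenton: Brookfield wins 4–3.
  Irvine vs Elmhurst: Elmhurst wins 4–3.
  Irvine vs Kenton: Kenton wins 4–3.
  Elmhurst vs Kenton: Elmhurst wins 4–3.
Copeland scores (wins − losses):
  Brookfield: 2 − 1 = 1
  Irvine: 0 − 3 = -3
  Elmhurst: 3 − 0 = 3
  Kenton: 1 − 2 = -1
Elmhurst has the best Copeland score.

Elmhurst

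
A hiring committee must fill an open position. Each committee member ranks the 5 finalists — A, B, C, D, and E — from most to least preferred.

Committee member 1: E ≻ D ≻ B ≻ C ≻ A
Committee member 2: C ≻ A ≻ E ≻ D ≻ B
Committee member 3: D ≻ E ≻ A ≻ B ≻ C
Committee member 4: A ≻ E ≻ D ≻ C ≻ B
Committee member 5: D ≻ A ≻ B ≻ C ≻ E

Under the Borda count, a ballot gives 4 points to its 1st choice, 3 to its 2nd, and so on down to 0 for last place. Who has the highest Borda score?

D

Borda scores:
  A: 0 + 3 + 2 + 4 + 3 = 12
  B: 2 + 0 + 1 + 0 + 2 = 5
  C: 1 + 4 + 0 + 1 + 1 = 7
  D: 3 + 1 + 4 + 2 + 4 = 14
  E: 4 + 2 + 3 + 3 + 0 = 12
D has the highest total.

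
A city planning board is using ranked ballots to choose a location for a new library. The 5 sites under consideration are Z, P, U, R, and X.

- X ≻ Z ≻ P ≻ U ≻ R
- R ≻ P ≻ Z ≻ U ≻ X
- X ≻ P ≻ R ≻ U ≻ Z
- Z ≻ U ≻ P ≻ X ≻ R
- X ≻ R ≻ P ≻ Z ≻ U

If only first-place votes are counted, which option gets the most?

First-place vote totals:
  Z: 1
  P: 0
  U: 0
  R: 1
  X: 3
X has the most first-place votes.

X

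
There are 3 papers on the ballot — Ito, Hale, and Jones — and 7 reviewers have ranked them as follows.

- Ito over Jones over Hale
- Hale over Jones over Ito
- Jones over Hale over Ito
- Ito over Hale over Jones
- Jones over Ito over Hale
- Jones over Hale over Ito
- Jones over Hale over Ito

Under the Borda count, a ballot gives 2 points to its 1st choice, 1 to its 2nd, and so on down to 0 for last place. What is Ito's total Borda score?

5

Borda scores:
  Ito: 2 + 0 + 0 + 2 + 1 + 0 + 0 = 5
  Hale: 0 + 2 + 1 + 1 + 0 + 1 + 1 = 6
  Jones: 1 + 1 + 2 + 0 + 2 + 2 + 2 = 10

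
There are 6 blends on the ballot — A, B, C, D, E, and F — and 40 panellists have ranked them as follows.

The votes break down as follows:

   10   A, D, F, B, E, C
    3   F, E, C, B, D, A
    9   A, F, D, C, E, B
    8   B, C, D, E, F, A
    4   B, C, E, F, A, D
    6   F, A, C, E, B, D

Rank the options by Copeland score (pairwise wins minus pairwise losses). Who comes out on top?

F

Pairwise results:
  A vs B: A wins 25–15.
  A vs C: A wins 25–15.
  A vs D: A wins 29–11.
  A vs E: A wins 25–15.
  A vs F: F wins 21–19.
  B vs C: B wins 22–18.
  B vs D: B wins 21–19.
  B vs E: B wins 22–18.
  B vs F: F wins 28–12.
  C vs D: C wins 21–19.
  C vs E: C wins 27–13.
  C vs F: F wins 28–12.
  D vs E: D wins 27–13.
  D vs F: F wins 22–18.
  E vs F: F wins 28–12.
Copeland scores (wins − losses):
  A: 4 − 1 = 3
  B: 3 − 2 = 1
  C: 2 − 3 = -1
  D: 1 − 4 = -3
  E: 0 − 5 = -5
  F: 5 − 0 = 5
F has the best Copeland score.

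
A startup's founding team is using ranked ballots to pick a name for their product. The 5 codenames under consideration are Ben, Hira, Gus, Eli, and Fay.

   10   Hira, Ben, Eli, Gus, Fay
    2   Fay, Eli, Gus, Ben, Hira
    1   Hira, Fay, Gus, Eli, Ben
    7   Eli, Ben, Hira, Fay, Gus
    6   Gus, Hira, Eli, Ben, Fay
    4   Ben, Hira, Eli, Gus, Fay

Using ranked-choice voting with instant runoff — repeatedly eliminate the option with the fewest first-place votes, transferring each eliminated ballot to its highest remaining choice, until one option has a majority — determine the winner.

Hira

Round 1: Hira 11, Eli 7, Gus 6, Ben 4, Fay 2. Fay has the fewest and is eliminated.
Round 2: Hira 11, Eli 9, Gus 6, Ben 4. Ben has the fewest and is eliminated.
Round 3: Hira 15, Eli 9, Gus 6. Gus has the fewest and is eliminated.
Round 4: Hira 21, Eli 9. Hira has a majority.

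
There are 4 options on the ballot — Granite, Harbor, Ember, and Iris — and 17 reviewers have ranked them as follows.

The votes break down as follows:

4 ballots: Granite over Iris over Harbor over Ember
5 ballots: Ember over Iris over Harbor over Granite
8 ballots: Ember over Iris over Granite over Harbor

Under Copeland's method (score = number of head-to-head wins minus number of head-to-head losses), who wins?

Pairwise results:
  Granite vs Harbor: Granite wins 12–5.
  Granite vs Ember: Ember wins 13–4.
  Granite vs Iris: Iris wins 13–4.
  Harbor vs Ember: Ember wins 13–4.
  Harbor vs Iris: Iris wins 17–0.
  Ember vs Iris: Ember wins 13–4.
Copeland scores (wins − losses):
  Granite: 1 − 2 = -1
  Harbor: 0 − 3 = -3
  Ember: 3 − 0 = 3
  Iris: 2 − 1 = 1
Ember has the best Copeland score.

Ember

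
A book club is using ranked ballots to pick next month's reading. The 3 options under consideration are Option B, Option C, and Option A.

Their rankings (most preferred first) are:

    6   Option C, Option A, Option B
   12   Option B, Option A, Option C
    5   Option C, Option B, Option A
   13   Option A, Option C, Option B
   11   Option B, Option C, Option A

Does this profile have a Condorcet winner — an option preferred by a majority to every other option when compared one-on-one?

Head-to-head results (47 voters total):
Option B vs Option C: Option C wins 24–23.
Option B vs Option A: Option B wins 28–19.
Option C vs Option A: Option A wins 25–22.
No candidate beats all others: Option B beats Option A beats Option C beats Option B, a majority cycle.

No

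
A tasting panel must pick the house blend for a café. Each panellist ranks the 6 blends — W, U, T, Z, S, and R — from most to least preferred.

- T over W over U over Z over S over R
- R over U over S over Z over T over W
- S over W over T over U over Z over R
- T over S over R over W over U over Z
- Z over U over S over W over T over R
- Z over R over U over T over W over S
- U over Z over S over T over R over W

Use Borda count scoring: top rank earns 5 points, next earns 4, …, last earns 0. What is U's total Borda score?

22

Borda scores:
  W: 4 + 0 + 4 + 2 + 2 + 1 + 0 = 13
  U: 3 + 4 + 2 + 1 + 4 + 3 + 5 = 22
  T: 5 + 1 + 3 + 5 + 1 + 2 + 2 = 19
  Z: 2 + 2 + 1 + 0 + 5 + 5 + 4 = 19
  S: 1 + 3 + 5 + 4 + 3 + 0 + 3 = 19
  R: 0 + 5 + 0 + 3 + 0 + 4 + 1 = 13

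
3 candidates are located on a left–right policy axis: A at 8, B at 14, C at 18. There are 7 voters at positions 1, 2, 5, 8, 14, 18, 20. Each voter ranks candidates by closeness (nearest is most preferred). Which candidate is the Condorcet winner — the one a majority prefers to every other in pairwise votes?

A

With single-peaked preferences on a line, the Condorcet winner is the candidate closest to the median voter.
The median voter (position 8) is closest to A at 8.
Check: A vs B — voters closer to A: 4 of 7.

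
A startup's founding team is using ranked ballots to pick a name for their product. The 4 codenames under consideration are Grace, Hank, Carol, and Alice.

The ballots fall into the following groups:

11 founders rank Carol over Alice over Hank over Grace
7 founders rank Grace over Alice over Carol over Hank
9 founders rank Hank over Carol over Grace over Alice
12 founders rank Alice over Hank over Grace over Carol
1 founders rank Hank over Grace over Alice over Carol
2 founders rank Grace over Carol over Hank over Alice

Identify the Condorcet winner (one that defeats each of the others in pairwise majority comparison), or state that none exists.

Head-to-head results (42 voters total):
Grace vs Hank: Hank wins 33–9.
Grace vs Carol: Grace wins 22–20.
Grace vs Alice: Alice wins 23–19.
Hank vs Carol: Hank wins 22–20.
Hank vs Alice: Alice wins 30–12.
Carol vs Alice: Carol wins 22–20.
No candidate beats all others: Grace beats Carol beats Alice beats Grace, a majority cycle.

No Condorcet winner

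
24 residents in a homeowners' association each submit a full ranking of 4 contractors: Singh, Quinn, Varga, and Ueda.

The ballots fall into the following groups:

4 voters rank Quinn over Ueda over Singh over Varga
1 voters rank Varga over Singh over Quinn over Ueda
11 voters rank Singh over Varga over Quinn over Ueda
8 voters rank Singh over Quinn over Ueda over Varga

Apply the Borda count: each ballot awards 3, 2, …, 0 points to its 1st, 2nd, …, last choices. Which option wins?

Singh

Borda scores:
  Singh: 4·1 + 2 + 11·3 + 8·3 = 63
  Quinn: 4·3 + 1 + 11·1 + 8·2 = 40
  Varga: 4·0 + 3 + 11·2 + 8·0 = 25
  Ueda: 4·2 + 0 + 11·0 + 8·1 = 16
Singh has the highest total.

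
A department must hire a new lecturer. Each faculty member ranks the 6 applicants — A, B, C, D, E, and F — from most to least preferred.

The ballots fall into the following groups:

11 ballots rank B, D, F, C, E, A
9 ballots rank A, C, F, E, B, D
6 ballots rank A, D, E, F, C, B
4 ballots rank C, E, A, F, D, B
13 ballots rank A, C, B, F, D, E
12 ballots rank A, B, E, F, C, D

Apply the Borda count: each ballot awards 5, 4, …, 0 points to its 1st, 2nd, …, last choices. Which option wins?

Borda scores:
  A: 11·0 + 9·5 + 6·5 + 4·3 + 13·5 + 12·5 = 212
  B: 11·5 + 9·1 + 6·0 + 4·0 + 13·3 + 12·4 = 151
  C: 11·2 + 9·4 + 6·1 + 4·5 + 13·4 + 12·1 = 148
  D: 11·4 + 9·0 + 6·4 + 4·1 + 13·1 + 12·0 = 85
  E: 11·1 + 9·2 + 6·3 + 4·4 + 13·0 + 12·3 = 99
  F: 11·3 + 9·3 + 6·2 + 4·2 + 13·2 + 12·2 = 130
A has the highest total.

A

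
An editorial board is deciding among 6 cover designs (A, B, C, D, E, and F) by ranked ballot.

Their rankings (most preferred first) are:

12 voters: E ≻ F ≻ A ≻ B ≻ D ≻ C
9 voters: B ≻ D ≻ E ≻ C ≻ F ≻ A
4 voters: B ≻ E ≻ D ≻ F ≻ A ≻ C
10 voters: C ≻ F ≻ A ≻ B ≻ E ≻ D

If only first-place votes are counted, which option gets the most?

First-place vote totals:
  A: 0
  B: 13
  C: 10
  D: 0
  E: 12
  F: 0
B has the most first-place votes.

B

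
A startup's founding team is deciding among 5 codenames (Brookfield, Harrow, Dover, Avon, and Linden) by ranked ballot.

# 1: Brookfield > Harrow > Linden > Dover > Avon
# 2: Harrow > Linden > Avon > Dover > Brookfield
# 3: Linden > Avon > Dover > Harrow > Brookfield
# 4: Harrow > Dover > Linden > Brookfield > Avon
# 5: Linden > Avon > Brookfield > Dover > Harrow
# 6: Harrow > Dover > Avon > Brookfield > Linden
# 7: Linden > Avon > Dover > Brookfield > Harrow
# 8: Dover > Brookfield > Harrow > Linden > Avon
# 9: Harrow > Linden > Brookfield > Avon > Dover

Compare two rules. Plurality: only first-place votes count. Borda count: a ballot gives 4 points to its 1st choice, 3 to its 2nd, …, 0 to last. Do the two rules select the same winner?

Plurality first-place counts: Brookfield 1, Harrow 4, Dover 1, Avon 0, Linden 3 → Harrow.
Borda totals: Brookfield 14, Harrow 22, Dover 17, Avon 14, Linden 23 → Linden.
The two rules disagree: plurality picks Harrow, Borda picks Linden.

No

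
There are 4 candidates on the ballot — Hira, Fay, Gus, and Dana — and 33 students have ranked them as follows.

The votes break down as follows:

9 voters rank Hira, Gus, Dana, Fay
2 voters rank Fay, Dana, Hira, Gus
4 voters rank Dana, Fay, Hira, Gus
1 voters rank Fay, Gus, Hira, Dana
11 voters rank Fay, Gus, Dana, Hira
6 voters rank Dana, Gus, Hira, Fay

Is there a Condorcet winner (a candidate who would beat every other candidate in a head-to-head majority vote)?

No

Head-to-head results (33 voters total):
Hira vs Fay: Fay wins 18–15.
Hira vs Gus: Gus wins 18–15.
Hira vs Dana: Dana wins 23–10.
Fay vs Gus: Fay wins 18–15.
Fay vs Dana: Dana wins 19–14.
Gus vs Dana: Gus wins 21–12.
No candidate beats all others: Fay beats Gus beats Dana beats Fay, a majority cycle.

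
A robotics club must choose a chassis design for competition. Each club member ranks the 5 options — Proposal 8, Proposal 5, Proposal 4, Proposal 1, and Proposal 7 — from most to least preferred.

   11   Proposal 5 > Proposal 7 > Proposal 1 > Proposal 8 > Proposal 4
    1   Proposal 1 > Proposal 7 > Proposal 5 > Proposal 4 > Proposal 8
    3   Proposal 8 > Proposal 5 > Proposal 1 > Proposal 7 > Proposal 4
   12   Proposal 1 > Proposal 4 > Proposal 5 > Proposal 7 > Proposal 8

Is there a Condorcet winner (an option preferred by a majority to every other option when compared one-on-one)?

Yes

Head-to-head results (27 voters total):
Proposal 8 vs Proposal 5: Proposal 5 wins 24–3.
Proposal 8 vs Proposal 4: Proposal 8 wins 14–13.
Proposal 8 vs Proposal 1: Proposal 1 wins 24–3.
Proposal 8 vs Proposal 7: Proposal 7 wins 24–3.
Proposal 5 vs Proposal 4: Proposal 5 wins 15–12.
Proposal 5 vs Proposal 1: Proposal 5 wins 14–13.
Proposal 5 vs Proposal 7: Proposal 5 wins 26–1.
Proposal 4 vs Proposal 1: Proposal 1 wins 27–0.
Proposal 4 vs Proposal 7: Proposal 7 wins 15–12.
Proposal 1 vs Proposal 7: Proposal 1 wins 16–11.
Proposal 5 beats each rival — Proposal 8 (24–3), Proposal 4 (15–12), Proposal 1 (14–13), Proposal 7 (26–1) — so Proposal 5 is the Condorcet winner.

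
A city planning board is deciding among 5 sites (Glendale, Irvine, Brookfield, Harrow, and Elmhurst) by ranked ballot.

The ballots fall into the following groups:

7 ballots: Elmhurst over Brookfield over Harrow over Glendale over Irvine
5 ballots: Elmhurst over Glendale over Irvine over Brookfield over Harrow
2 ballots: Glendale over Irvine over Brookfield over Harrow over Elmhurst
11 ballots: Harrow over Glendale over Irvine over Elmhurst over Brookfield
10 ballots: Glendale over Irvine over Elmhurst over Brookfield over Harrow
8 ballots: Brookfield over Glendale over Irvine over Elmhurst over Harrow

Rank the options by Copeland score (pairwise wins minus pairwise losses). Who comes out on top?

Glendale

Pairwise results:
  Glendale vs Irvine: Glendale wins 43–0.
  Glendale vs Brookfield: Glendale wins 28–15.
  Glendale vs Harrow: Glendale wins 25–18.
  Glendale vs Elmhurst: Glendale wins 31–12.
  Irvine vs Brookfield: Irvine wins 28–15.
  Irvine vs Harrow: Irvine wins 25–18.
  Irvine vs Elmhurst: Irvine wins 31–12.
  Brookfield vs Harrow: Brookfield wins 32–11.
  Brookfield vs Elmhurst: Elmhurst wins 33–10.
  Harrow vs Elmhurst: Elmhurst wins 30–13.
Copeland scores (wins − losses):
  Glendale: 4 − 0 = 4
  Irvine: 3 − 1 = 2
  Brookfield: 1 − 3 = -2
  Harrow: 0 − 4 = -4
  Elmhurst: 2 − 2 = 0
Glendale has the best Copeland score.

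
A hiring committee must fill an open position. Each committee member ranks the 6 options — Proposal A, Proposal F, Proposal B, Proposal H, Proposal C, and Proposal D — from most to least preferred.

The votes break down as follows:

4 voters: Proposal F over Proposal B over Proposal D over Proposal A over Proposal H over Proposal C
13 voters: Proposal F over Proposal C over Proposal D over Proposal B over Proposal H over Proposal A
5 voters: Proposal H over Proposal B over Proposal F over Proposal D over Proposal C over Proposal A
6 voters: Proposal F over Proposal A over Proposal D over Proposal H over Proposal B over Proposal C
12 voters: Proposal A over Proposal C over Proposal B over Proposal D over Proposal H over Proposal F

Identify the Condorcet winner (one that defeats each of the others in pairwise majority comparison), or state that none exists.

Proposal F

Head-to-head results (40 voters total):
Proposal A vs Proposal F: Proposal F wins 28–12.
Proposal A vs Proposal B: Proposal B wins 22–18.
Proposal A vs Proposal H: Proposal A wins 22–18.
Proposal A vs Proposal C: Proposal A wins 22–18.
Proposal A vs Proposal D: Proposal D wins 22–18.
Proposal F vs Proposal B: Proposal F wins 23–17.
Proposal F vs Proposal H: Proposal F wins 23–17.
Proposal F vs Proposal C: Proposal F wins 28–12.
Proposal F vs Proposal D: Proposal F wins 28–12.
Proposal B vs Proposal H: Proposal B wins 29–11.
Proposal B vs Proposal C: Proposal C wins 25–15.
Proposal B vs Proposal D: Proposal B wins 21–19.
Proposal H vs Proposal C: Proposal C wins 25–15.
Proposal H vs Proposal D: Proposal D wins 35–5.
Proposal C vs Proposal D: Proposal C wins 25–15.
Proposal F beats each rival — Proposal A (28–12), Proposal B (23–17), Proposal H (23–17), Proposal C (28–12), Proposal D (28–12) — so Proposal F is the Condorcet winner.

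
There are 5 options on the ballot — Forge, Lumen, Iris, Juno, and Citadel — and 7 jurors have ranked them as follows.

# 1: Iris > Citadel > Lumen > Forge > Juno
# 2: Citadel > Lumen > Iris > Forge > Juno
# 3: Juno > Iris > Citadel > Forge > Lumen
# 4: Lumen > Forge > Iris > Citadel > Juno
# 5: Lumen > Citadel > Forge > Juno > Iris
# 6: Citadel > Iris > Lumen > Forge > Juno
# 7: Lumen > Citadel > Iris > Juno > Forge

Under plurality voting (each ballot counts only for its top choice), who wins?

First-place vote totals:
  Forge: 0
  Lumen: 3
  Iris: 1
  Juno: 1
  Citadel: 2
Lumen has the most first-place votes.

Lumen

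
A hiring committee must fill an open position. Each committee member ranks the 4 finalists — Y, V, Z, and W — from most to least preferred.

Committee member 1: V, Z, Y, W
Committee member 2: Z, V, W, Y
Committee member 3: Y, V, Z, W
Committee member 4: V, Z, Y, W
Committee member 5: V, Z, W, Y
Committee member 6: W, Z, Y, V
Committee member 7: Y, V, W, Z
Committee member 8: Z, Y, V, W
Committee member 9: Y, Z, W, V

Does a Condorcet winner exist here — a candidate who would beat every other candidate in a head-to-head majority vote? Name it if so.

Head-to-head results (9 voters total):
Y vs V: Y wins 5–4.
Y vs Z: Z wins 6–3.
Y vs W: Y wins 6–3.
V vs Z: V wins 5–4.
V vs W: V wins 7–2.
Z vs W: Z wins 7–2.
No candidate beats all others: Y beats V beats Z beats Y, a majority cycle.

No Condorcet winner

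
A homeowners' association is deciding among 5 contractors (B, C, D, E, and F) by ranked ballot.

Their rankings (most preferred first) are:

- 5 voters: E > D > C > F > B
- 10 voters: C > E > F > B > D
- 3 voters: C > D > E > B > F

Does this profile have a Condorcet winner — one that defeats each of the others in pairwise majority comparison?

Head-to-head results (18 voters total):
B vs C: C wins 18–0.
B vs D: B wins 10–8.
B vs E: E wins 18–0.
B vs F: F wins 15–3.
C vs D: C wins 13–5.
C vs E: C wins 13–5.
C vs F: C wins 18–0.
D vs E: E wins 15–3.
D vs F: F wins 10–8.
E vs F: E wins 18–0.
C beats each rival — B (18–0), D (13–5), E (13–5), F (18–0) — so C is the Condorcet winner.

Yes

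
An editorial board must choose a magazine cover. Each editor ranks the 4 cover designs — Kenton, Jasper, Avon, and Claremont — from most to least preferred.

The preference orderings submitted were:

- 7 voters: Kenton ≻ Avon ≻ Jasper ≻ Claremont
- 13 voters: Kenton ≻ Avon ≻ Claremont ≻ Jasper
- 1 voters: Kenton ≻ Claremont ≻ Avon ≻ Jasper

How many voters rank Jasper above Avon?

Ballots ranking Jasper above Avon: 0.
Ballots ranking Avon above Jasper: 7+13+1 = 21.
So 0 of 21 voters prefer Jasper to Avon.

0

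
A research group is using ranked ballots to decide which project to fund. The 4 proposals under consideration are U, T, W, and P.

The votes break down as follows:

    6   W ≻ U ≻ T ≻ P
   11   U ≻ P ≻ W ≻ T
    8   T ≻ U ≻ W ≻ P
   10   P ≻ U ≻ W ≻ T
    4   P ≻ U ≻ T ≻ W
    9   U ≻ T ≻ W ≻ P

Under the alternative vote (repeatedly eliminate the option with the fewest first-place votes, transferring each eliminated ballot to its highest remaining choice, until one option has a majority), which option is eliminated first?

Round 1: U 20, P 14, T 8, W 6. W has the fewest and is eliminated.
Round 2: U 26, P 14, T 8. U has a majority.

W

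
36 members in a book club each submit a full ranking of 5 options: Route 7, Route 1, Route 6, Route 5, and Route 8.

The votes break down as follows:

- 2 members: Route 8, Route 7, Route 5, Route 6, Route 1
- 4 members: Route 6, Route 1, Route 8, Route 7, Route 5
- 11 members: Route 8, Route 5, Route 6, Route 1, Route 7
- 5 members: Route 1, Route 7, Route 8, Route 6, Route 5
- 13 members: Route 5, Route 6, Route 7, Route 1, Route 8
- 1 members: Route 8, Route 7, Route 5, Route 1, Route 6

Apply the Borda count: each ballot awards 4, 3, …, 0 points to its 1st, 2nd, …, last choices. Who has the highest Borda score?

Borda scores:
  Route 7: 2·3 + 4·1 + 11·0 + 5·3 + 13·2 + 3 = 54
  Route 1: 2·0 + 4·3 + 11·1 + 5·4 + 13·1 + 1 = 57
  Route 6: 2·1 + 4·4 + 11·2 + 5·1 + 13·3 + 0 = 84
  Route 5: 2·2 + 4·0 + 11·3 + 5·0 + 13·4 + 2 = 91
  Route 8: 2·4 + 4·2 + 11·4 + 5·2 + 13·0 + 4 = 74
Route 5 has the highest total.

Route 5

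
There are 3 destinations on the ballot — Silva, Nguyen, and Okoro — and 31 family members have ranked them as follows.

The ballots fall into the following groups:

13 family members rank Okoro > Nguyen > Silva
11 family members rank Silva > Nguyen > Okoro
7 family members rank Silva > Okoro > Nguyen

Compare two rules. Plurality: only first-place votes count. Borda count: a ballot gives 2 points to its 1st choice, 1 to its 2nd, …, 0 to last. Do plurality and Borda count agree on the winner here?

Plurality first-place counts: Silva 18, Nguyen 0, Okoro 13 → Silva.
Borda totals: Silva 36, Nguyen 24, Okoro 33 → Silva.
The two rules agree on Silva.

Yes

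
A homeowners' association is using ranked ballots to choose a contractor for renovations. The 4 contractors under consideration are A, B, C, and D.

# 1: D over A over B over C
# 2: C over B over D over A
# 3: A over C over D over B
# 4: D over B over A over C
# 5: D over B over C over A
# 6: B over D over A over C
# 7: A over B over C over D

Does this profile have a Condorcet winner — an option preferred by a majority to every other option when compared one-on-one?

Head-to-head results (7 voters total):
A vs B: B wins 4–3.
A vs C: A wins 5–2.
A vs D: D wins 5–2.
B vs C: B wins 5–2.
B vs D: D wins 4–3.
C vs D: D wins 4–3.
D beats each rival — A (5–2), B (4–3), C (4–3) — so D is the Condorcet winner.

Yes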